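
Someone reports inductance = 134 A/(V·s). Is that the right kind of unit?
No

inductance has SI base units: kg * m^2 / (A^2 * s^2)
A/(V·s) does NOT reduce to kg * m^2 / (A^2 * s^2); a valid unit for inductance would be e.g. H.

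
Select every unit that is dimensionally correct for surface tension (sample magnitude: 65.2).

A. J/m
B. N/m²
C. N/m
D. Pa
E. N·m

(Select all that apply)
C

surface tension has SI base units: kg / s^2

Checking each option against kg / s^2:
  A. J/m: ✗ does not match
  B. N/m²: ✗ does not match
  C. N/m: ✓ matches
  D. Pa: ✗ does not match
  E. N·m: ✗ does not match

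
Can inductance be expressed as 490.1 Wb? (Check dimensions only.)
No

inductance has SI base units: kg * m^2 / (A^2 * s^2)
Wb does NOT reduce to kg * m^2 / (A^2 * s^2); a valid unit for inductance would be e.g. H.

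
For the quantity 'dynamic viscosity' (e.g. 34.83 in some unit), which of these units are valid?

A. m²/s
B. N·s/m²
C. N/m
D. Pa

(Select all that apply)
B

dynamic viscosity has SI base units: kg / (m * s)

Checking each option against kg / (m * s):
  A. m²/s: ✗ does not match
  B. N·s/m²: ✓ matches
  C. N/m: ✗ does not match
  D. Pa: ✗ does not match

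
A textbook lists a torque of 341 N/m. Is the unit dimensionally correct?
No

torque has SI base units: kg * m^2 / s^2
N/m does NOT reduce to kg * m^2 / s^2; a valid unit for torque would be e.g. N·m.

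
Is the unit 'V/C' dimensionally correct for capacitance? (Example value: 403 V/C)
No

capacitance has SI base units: A^2 * s^4 / (kg * m^2)
V/C does NOT reduce to A^2 * s^4 / (kg * m^2); a valid unit for capacitance would be e.g. F.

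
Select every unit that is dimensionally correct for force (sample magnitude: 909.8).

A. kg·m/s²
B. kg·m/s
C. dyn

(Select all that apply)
A, C

force has SI base units: kg * m / s^2

Checking each option against kg * m / s^2:
  A. kg·m/s²: ✓ matches
  B. kg·m/s: ✗ does not match
  C. dyn: ✓ matches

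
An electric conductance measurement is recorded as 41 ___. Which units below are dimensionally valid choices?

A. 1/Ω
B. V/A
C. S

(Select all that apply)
A, C

electric conductance has SI base units: A^2 * s^3 / (kg * m^2)

Checking each option against A^2 * s^3 / (kg * m^2):
  A. 1/Ω: ✓ matches
  B. V/A: ✗ does not match
  C. S: ✓ matches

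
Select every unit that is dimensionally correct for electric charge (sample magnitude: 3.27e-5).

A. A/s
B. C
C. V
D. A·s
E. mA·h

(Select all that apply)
B, D, E

electric charge has SI base units: A * s

Checking each option against A * s:
  A. A/s: ✗ does not match
  B. C: ✓ matches
  C. V: ✗ does not match
  D. A·s: ✓ matches
  E. mA·h: ✓ matches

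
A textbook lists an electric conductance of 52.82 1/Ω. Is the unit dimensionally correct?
Yes

electric conductance has SI base units: A^2 * s^3 / (kg * m^2)
1/Ω reduces to the same SI base units, so it is a valid unit for electric conductance.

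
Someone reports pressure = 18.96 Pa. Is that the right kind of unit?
Yes

pressure has SI base units: kg / (m * s^2)
Pa reduces to the same SI base units, so it is a valid unit for pressure.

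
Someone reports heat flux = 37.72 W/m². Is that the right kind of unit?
Yes

heat flux has SI base units: kg / s^3
W/m² reduces to the same SI base units, so it is a valid unit for heat flux.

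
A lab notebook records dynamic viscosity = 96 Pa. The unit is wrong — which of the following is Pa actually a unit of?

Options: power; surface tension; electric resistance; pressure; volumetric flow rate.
pressure

dynamic viscosity should have units dimensionally equivalent to kg / (m * s) (e.g. Pa·s).
The given unit 'Pa' reduces to kg / (m * s^2). Of the listed options, that is the dimensionality of pressure.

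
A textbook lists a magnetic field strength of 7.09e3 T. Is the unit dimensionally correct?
No

magnetic field strength has SI base units: A / m
T does NOT reduce to A / m; a valid unit for magnetic field strength would be e.g. A/m.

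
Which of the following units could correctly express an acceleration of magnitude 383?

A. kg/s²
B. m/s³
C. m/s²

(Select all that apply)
C

acceleration has SI base units: m / s^2

Checking each option against m / s^2:
  A. kg/s²: ✗ does not match
  B. m/s³: ✗ does not match
  C. m/s²: ✓ matches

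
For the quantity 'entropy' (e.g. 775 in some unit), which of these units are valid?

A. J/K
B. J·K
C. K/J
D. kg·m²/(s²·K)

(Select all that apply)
A, D

entropy has SI base units: kg * m^2 / (s^2 * K)

Checking each option against kg * m^2 / (s^2 * K):
  A. J/K: ✓ matches
  B. J·K: ✗ does not match
  C. K/J: ✗ does not match
  D. kg·m²/(s²·K): ✓ matches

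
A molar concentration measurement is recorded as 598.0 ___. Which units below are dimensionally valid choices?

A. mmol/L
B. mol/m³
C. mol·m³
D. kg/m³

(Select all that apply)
A, B

molar concentration has SI base units: mol / m^3

Checking each option against mol / m^3:
  A. mmol/L: ✓ matches
  B. mol/m³: ✓ matches
  C. mol·m³: ✗ does not match
  D. kg/m³: ✗ does not match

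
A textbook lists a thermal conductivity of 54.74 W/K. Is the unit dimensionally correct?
No

thermal conductivity has SI base units: kg * m / (s^3 * K)
W/K does NOT reduce to kg * m / (s^3 * K); a valid unit for thermal conductivity would be e.g. W/(m·K).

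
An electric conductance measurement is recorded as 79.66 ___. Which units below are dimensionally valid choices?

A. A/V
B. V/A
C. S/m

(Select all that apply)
A

electric conductance has SI base units: A^2 * s^3 / (kg * m^2)

Checking each option against A^2 * s^3 / (kg * m^2):
  A. A/V: ✓ matches
  B. V/A: ✗ does not match
  C. S/m: ✗ does not match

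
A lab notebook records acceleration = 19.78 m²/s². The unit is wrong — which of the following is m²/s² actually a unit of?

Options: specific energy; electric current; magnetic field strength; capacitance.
specific energy

acceleration should have units dimensionally equivalent to m / s^2 (e.g. m/s²).
The given unit 'm²/s²' reduces to m^2 / s^2. Of the listed options, that is the dimensionality of specific energy.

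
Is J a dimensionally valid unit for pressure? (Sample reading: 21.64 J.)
No

pressure has SI base units: kg / (m * s^2)
J does NOT reduce to kg / (m * s^2); a valid unit for pressure would be e.g. Pa.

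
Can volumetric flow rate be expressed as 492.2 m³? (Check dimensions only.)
No

volumetric flow rate has SI base units: m^3 / s
m³ does NOT reduce to m^3 / s; a valid unit for volumetric flow rate would be e.g. m³/s.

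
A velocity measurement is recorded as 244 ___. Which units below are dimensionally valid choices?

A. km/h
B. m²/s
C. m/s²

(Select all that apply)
A

velocity has SI base units: m / s

Checking each option against m / s:
  A. km/h: ✓ matches
  B. m²/s: ✗ does not match
  C. m/s²: ✗ does not match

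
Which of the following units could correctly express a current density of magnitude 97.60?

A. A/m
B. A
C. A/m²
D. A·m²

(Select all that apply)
C

current density has SI base units: A / m^2

Checking each option against A / m^2:
  A. A/m: ✗ does not match
  B. A: ✗ does not match
  C. A/m²: ✓ matches
  D. A·m²: ✗ does not match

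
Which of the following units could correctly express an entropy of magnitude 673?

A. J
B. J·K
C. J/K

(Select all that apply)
C

entropy has SI base units: kg * m^2 / (s^2 * K)

Checking each option against kg * m^2 / (s^2 * K):
  A. J: ✗ does not match
  B. J·K: ✗ does not match
  C. J/K: ✓ matches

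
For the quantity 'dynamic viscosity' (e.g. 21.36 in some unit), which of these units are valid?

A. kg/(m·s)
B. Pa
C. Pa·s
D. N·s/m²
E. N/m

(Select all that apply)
A, C, D

dynamic viscosity has SI base units: kg / (m * s)

Checking each option against kg / (m * s):
  A. kg/(m·s): ✓ matches
  B. Pa: ✗ does not match
  C. Pa·s: ✓ matches
  D. N·s/m²: ✓ matches
  E. N/m: ✗ does not match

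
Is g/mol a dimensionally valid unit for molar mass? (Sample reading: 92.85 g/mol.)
Yes

molar mass has SI base units: kg / mol
g/mol reduces to the same SI base units, so it is a valid unit for molar mass.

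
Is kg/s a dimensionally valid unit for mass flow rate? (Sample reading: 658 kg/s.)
Yes

mass flow rate has SI base units: kg / s
kg/s reduces to the same SI base units, so it is a valid unit for mass flow rate.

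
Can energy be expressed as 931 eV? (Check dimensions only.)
Yes

energy has SI base units: kg * m^2 / s^2
eV reduces to the same SI base units, so it is a valid unit for energy.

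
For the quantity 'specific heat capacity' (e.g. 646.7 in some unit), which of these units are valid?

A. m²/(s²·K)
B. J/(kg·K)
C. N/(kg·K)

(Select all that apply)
A, B

specific heat capacity has SI base units: m^2 / (s^2 * K)

Checking each option against m^2 / (s^2 * K):
  A. m²/(s²·K): ✓ matches
  B. J/(kg·K): ✓ matches
  C. N/(kg·K): ✗ does not match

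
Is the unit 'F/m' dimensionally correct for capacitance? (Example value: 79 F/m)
No

capacitance has SI base units: A^2 * s^4 / (kg * m^2)
F/m does NOT reduce to A^2 * s^4 / (kg * m^2); a valid unit for capacitance would be e.g. F.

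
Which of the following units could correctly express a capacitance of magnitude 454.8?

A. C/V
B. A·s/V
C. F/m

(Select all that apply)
A, B

capacitance has SI base units: A^2 * s^4 / (kg * m^2)

Checking each option against A^2 * s^4 / (kg * m^2):
  A. C/V: ✓ matches
  B. A·s/V: ✓ matches
  C. F/m: ✗ does not match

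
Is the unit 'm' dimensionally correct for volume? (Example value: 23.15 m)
No

volume has SI base units: m^3
m does NOT reduce to m^3; a valid unit for volume would be e.g. m³.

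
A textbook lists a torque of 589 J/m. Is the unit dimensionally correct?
No

torque has SI base units: kg * m^2 / s^2
J/m does NOT reduce to kg * m^2 / s^2; a valid unit for torque would be e.g. N·m.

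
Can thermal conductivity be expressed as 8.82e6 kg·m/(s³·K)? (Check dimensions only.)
Yes

thermal conductivity has SI base units: kg * m / (s^3 * K)
kg·m/(s³·K) reduces to the same SI base units, so it is a valid unit for thermal conductivity.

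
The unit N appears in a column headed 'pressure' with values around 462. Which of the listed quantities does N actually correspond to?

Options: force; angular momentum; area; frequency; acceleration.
force

pressure should have units dimensionally equivalent to kg / (m * s^2) (e.g. Pa).
The given unit 'N' reduces to kg * m / s^2. Of the listed options, that is the dimensionality of force.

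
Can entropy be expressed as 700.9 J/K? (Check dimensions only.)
Yes

entropy has SI base units: kg * m^2 / (s^2 * K)
J/K reduces to the same SI base units, so it is a valid unit for entropy.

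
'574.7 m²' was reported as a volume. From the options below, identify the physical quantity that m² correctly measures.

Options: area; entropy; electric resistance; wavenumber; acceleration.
area

volume should have units dimensionally equivalent to m^3 (e.g. m³).
The given unit 'm²' reduces to m^2. Of the listed options, that is the dimensionality of area.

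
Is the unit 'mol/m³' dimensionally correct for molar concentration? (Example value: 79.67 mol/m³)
Yes

molar concentration has SI base units: mol / m^3
mol/m³ reduces to the same SI base units, so it is a valid unit for molar concentration.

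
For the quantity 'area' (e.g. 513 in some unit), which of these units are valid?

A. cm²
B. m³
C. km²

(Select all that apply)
A, C

area has SI base units: m^2

Checking each option against m^2:
  A. cm²: ✓ matches
  B. m³: ✗ does not match
  C. km²: ✓ matches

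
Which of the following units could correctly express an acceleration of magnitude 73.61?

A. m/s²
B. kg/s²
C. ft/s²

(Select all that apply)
A, C

acceleration has SI base units: m / s^2

Checking each option against m / s^2:
  A. m/s²: ✓ matches
  B. kg/s²: ✗ does not match
  C. ft/s²: ✓ matches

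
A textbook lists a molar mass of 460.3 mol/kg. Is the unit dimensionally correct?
No

molar mass has SI base units: kg / mol
mol/kg does NOT reduce to kg / mol; a valid unit for molar mass would be e.g. kg/mol.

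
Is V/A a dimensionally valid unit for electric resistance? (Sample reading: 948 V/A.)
Yes

electric resistance has SI base units: kg * m^2 / (A^2 * s^3)
V/A reduces to the same SI base units, so it is a valid unit for electric resistance.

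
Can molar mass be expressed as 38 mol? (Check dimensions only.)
No

molar mass has SI base units: kg / mol
mol does NOT reduce to kg / mol; a valid unit for molar mass would be e.g. kg/mol.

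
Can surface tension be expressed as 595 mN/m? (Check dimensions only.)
Yes

surface tension has SI base units: kg / s^2
mN/m reduces to the same SI base units, so it is a valid unit for surface tension.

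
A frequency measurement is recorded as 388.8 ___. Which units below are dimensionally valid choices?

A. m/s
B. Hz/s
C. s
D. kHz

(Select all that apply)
D

frequency has SI base units: 1 / s

Checking each option against 1 / s:
  A. m/s: ✗ does not match
  B. Hz/s: ✗ does not match
  C. s: ✗ does not match
  D. kHz: ✓ matches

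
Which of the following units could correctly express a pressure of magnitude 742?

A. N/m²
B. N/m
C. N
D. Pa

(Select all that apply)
A, D

pressure has SI base units: kg / (m * s^2)

Checking each option against kg / (m * s^2):
  A. N/m²: ✓ matches
  B. N/m: ✗ does not match
  C. N: ✗ does not match
  D. Pa: ✓ matches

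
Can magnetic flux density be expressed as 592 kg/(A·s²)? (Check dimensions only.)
Yes

magnetic flux density has SI base units: kg / (A * s^2)
kg/(A·s²) reduces to the same SI base units, so it is a valid unit for magnetic flux density.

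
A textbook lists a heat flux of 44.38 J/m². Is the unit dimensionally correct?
No

heat flux has SI base units: kg / s^3
J/m² does NOT reduce to kg / s^3; a valid unit for heat flux would be e.g. W/m².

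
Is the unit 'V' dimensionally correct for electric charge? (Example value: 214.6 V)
No

electric charge has SI base units: A * s
V does NOT reduce to A * s; a valid unit for electric charge would be e.g. C.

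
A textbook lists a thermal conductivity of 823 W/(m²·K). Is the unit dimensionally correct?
No

thermal conductivity has SI base units: kg * m / (s^3 * K)
W/(m²·K) does NOT reduce to kg * m / (s^3 * K); a valid unit for thermal conductivity would be e.g. W/(m·K).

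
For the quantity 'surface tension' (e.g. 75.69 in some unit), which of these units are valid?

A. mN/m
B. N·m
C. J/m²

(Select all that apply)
A, C

surface tension has SI base units: kg / s^2

Checking each option against kg / s^2:
  A. mN/m: ✓ matches
  B. N·m: ✗ does not match
  C. J/m²: ✓ matches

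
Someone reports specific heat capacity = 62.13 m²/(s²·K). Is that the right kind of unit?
Yes

specific heat capacity has SI base units: m^2 / (s^2 * K)
m²/(s²·K) reduces to the same SI base units, so it is a valid unit for specific heat capacity.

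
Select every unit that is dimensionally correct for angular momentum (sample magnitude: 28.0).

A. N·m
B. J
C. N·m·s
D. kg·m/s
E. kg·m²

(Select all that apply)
C

angular momentum has SI base units: kg * m^2 / s

Checking each option against kg * m^2 / s:
  A. N·m: ✗ does not match
  B. J: ✗ does not match
  C. N·m·s: ✓ matches
  D. kg·m/s: ✗ does not match
  E. kg·m²: ✗ does not match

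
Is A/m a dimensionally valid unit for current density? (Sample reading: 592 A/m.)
No

current density has SI base units: A / m^2
A/m does NOT reduce to A / m^2; a valid unit for current density would be e.g. A/m².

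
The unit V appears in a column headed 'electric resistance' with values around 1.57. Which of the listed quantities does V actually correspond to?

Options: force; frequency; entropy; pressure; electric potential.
electric potential

electric resistance should have units dimensionally equivalent to kg * m^2 / (A^2 * s^3) (e.g. Ω).
The given unit 'V' reduces to kg * m^2 / (A * s^3). Of the listed options, that is the dimensionality of electric potential.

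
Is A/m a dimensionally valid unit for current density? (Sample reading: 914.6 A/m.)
No

current density has SI base units: A / m^2
A/m does NOT reduce to A / m^2; a valid unit for current density would be e.g. A/m².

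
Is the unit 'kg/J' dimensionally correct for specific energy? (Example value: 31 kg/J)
No

specific energy has SI base units: m^2 / s^2
kg/J does NOT reduce to m^2 / s^2; a valid unit for specific energy would be e.g. J/kg.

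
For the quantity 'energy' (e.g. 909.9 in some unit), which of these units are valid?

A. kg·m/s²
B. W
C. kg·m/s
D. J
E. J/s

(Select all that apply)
D

energy has SI base units: kg * m^2 / s^2

Checking each option against kg * m^2 / s^2:
  A. kg·m/s²: ✗ does not match
  B. W: ✗ does not match
  C. kg·m/s: ✗ does not match
  D. J: ✓ matches
  E. J/s: ✗ does not match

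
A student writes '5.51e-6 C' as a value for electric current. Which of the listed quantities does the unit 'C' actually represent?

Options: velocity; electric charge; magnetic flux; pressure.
electric charge

electric current should have units dimensionally equivalent to A (e.g. A).
The given unit 'C' reduces to A * s. Of the listed options, that is the dimensionality of electric charge.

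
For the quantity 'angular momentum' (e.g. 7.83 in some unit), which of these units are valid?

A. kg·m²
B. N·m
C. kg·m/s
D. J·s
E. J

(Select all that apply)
D

angular momentum has SI base units: kg * m^2 / s

Checking each option against kg * m^2 / s:
  A. kg·m²: ✗ does not match
  B. N·m: ✗ does not match
  C. kg·m/s: ✗ does not match
  D. J·s: ✓ matches
  E. J: ✗ does not match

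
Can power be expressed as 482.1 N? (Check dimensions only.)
No

power has SI base units: kg * m^2 / s^3
N does NOT reduce to kg * m^2 / s^3; a valid unit for power would be e.g. W.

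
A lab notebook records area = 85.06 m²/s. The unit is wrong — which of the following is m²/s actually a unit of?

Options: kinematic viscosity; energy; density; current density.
kinematic viscosity

area should have units dimensionally equivalent to m^2 (e.g. m²).
The given unit 'm²/s' reduces to m^2 / s. Of the listed options, that is the dimensionality of kinematic viscosity.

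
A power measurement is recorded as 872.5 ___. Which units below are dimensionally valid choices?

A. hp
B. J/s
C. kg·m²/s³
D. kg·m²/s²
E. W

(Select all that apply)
A, B, C, E

power has SI base units: kg * m^2 / s^3

Checking each option against kg * m^2 / s^3:
  A. hp: ✓ matches
  B. J/s: ✓ matches
  C. kg·m²/s³: ✓ matches
  D. kg·m²/s²: ✗ does not match
  E. W: ✓ matches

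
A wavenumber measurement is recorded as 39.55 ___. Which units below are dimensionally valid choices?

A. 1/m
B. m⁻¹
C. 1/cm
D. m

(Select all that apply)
A, B, C

wavenumber has SI base units: 1 / m

Checking each option against 1 / m:
  A. 1/m: ✓ matches
  B. m⁻¹: ✓ matches
  C. 1/cm: ✓ matches
  D. m: ✗ does not match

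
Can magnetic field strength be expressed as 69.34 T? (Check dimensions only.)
No

magnetic field strength has SI base units: A / m
T does NOT reduce to A / m; a valid unit for magnetic field strength would be e.g. A/m.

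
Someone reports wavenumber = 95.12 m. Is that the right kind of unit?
No

wavenumber has SI base units: 1 / m
m does NOT reduce to 1 / m; a valid unit for wavenumber would be e.g. 1/m.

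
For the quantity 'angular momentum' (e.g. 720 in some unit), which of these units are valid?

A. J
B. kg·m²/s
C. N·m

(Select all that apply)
B

angular momentum has SI base units: kg * m^2 / s

Checking each option against kg * m^2 / s:
  A. J: ✗ does not match
  B. kg·m²/s: ✓ matches
  C. N·m: ✗ does not match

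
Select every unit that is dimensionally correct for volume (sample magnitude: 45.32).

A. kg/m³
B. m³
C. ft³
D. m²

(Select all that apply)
B, C

volume has SI base units: m^3

Checking each option against m^3:
  A. kg/m³: ✗ does not match
  B. m³: ✓ matches
  C. ft³: ✓ matches
  D. m²: ✗ does not match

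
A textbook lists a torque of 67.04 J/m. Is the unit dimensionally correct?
No

torque has SI base units: kg * m^2 / s^2
J/m does NOT reduce to kg * m^2 / s^2; a valid unit for torque would be e.g. N·m.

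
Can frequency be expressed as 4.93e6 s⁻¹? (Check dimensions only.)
Yes

frequency has SI base units: 1 / s
s⁻¹ reduces to the same SI base units, so it is a valid unit for frequency.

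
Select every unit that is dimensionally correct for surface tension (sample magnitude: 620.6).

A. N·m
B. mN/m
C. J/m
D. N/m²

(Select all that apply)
B

surface tension has SI base units: kg / s^2

Checking each option against kg / s^2:
  A. N·m: ✗ does not match
  B. mN/m: ✓ matches
  C. J/m: ✗ does not match
  D. N/m²: ✗ does not match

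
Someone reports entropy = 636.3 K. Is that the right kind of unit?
No

entropy has SI base units: kg * m^2 / (s^2 * K)
K does NOT reduce to kg * m^2 / (s^2 * K); a valid unit for entropy would be e.g. J/K.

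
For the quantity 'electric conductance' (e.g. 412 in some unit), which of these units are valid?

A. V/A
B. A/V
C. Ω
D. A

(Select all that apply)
B

electric conductance has SI base units: A^2 * s^3 / (kg * m^2)

Checking each option against A^2 * s^3 / (kg * m^2):
  A. V/A: ✗ does not match
  B. A/V: ✓ matches
  C. Ω: ✗ does not match
  D. A: ✗ does not match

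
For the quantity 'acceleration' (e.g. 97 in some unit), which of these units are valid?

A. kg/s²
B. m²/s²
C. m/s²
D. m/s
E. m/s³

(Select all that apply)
C

acceleration has SI base units: m / s^2

Checking each option against m / s^2:
  A. kg/s²: ✗ does not match
  B. m²/s²: ✗ does not match
  C. m/s²: ✓ matches
  D. m/s: ✗ does not match
  E. m/s³: ✗ does not match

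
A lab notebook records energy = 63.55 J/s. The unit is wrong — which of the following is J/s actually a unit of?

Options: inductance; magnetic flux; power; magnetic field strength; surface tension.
power

energy should have units dimensionally equivalent to kg * m^2 / s^2 (e.g. J).
The given unit 'J/s' reduces to kg * m^2 / s^3. Of the listed options, that is the dimensionality of power.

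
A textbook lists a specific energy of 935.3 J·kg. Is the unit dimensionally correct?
No

specific energy has SI base units: m^2 / s^2
J·kg does NOT reduce to m^2 / s^2; a valid unit for specific energy would be e.g. J/kg.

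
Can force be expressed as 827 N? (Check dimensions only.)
Yes

force has SI base units: kg * m / s^2
N reduces to the same SI base units, so it is a valid unit for force.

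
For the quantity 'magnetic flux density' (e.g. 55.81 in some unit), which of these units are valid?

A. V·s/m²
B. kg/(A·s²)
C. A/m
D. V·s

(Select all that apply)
A, B

magnetic flux density has SI base units: kg / (A * s^2)

Checking each option against kg / (A * s^2):
  A. V·s/m²: ✓ matches
  B. kg/(A·s²): ✓ matches
  C. A/m: ✗ does not match
  D. V·s: ✗ does not match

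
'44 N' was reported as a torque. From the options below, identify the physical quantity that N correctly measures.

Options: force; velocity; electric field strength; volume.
force

torque should have units dimensionally equivalent to kg * m^2 / s^2 (e.g. N·m).
The given unit 'N' reduces to kg * m / s^2. Of the listed options, that is the dimensionality of force.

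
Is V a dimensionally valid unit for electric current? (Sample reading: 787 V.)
No

electric current has SI base units: A
V does NOT reduce to A; a valid unit for electric current would be e.g. A.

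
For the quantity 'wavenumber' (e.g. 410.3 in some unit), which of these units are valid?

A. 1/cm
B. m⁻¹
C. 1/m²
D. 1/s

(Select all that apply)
A, B

wavenumber has SI base units: 1 / m

Checking each option against 1 / m:
  A. 1/cm: ✓ matches
  B. m⁻¹: ✓ matches
  C. 1/m²: ✗ does not match
  D. 1/s: ✗ does not match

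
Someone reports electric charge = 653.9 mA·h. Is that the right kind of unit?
Yes

electric charge has SI base units: A * s
mA·h reduces to the same SI base units, so it is a valid unit for electric charge.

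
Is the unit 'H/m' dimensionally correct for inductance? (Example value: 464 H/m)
No

inductance has SI base units: kg * m^2 / (A^2 * s^2)
H/m does NOT reduce to kg * m^2 / (A^2 * s^2); a valid unit for inductance would be e.g. H.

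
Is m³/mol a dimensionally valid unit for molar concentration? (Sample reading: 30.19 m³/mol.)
No

molar concentration has SI base units: mol / m^3
m³/mol does NOT reduce to mol / m^3; a valid unit for molar concentration would be e.g. mol/m³.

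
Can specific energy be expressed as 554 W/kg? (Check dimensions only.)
No

specific energy has SI base units: m^2 / s^2
W/kg does NOT reduce to m^2 / s^2; a valid unit for specific energy would be e.g. J/kg.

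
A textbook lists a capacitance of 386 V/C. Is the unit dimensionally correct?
No

capacitance has SI base units: A^2 * s^4 / (kg * m^2)
V/C does NOT reduce to A^2 * s^4 / (kg * m^2); a valid unit for capacitance would be e.g. F.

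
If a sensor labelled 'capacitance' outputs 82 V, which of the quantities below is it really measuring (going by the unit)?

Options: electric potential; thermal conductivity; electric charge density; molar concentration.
electric potential

capacitance should have units dimensionally equivalent to A^2 * s^4 / (kg * m^2) (e.g. F).
The given unit 'V' reduces to kg * m^2 / (A * s^3). Of the listed options, that is the dimensionality of electric potential.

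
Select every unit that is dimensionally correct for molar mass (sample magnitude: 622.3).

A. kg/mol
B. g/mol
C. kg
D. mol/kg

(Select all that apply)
A, B

molar mass has SI base units: kg / mol

Checking each option against kg / mol:
  A. kg/mol: ✓ matches
  B. g/mol: ✓ matches
  C. kg: ✗ does not match
  D. mol/kg: ✗ does not match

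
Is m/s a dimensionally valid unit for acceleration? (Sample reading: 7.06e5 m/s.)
No

acceleration has SI base units: m / s^2
m/s does NOT reduce to m / s^2; a valid unit for acceleration would be e.g. m/s².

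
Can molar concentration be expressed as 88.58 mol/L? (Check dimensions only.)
Yes

molar concentration has SI base units: mol / m^3
mol/L reduces to the same SI base units, so it is a valid unit for molar concentration.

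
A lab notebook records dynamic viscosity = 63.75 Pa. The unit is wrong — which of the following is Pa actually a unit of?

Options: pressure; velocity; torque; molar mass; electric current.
pressure

dynamic viscosity should have units dimensionally equivalent to kg / (m * s) (e.g. Pa·s).
The given unit 'Pa' reduces to kg / (m * s^2). Of the listed options, that is the dimensionality of pressure.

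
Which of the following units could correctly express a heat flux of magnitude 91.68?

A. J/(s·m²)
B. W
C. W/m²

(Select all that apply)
A, C

heat flux has SI base units: kg / s^3

Checking each option against kg / s^3:
  A. J/(s·m²): ✓ matches
  B. W: ✗ does not match
  C. W/m²: ✓ matches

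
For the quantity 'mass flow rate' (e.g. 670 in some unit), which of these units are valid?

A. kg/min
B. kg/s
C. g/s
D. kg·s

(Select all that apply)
A, B, C

mass flow rate has SI base units: kg / s

Checking each option against kg / s:
  A. kg/min: ✓ matches
  B. kg/s: ✓ matches
  C. g/s: ✓ matches
  D. kg·s: ✗ does not match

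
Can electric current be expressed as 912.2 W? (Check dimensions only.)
No

electric current has SI base units: A
W does NOT reduce to A; a valid unit for electric current would be e.g. A.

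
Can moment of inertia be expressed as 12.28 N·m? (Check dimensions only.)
No

moment of inertia has SI base units: kg * m^2
N·m does NOT reduce to kg * m^2; a valid unit for moment of inertia would be e.g. kg·m².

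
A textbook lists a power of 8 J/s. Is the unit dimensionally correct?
Yes

power has SI base units: kg * m^2 / s^3
J/s reduces to the same SI base units, so it is a valid unit for power.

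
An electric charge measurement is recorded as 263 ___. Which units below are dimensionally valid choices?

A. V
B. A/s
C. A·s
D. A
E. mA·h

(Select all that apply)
C, E

electric charge has SI base units: A * s

Checking each option against A * s:
  A. V: ✗ does not match
  B. A/s: ✗ does not match
  C. A·s: ✓ matches
  D. A: ✗ does not match
  E. mA·h: ✓ matches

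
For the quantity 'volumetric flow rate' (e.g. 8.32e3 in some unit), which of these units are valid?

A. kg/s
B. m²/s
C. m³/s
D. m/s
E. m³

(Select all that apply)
C

volumetric flow rate has SI base units: m^3 / s

Checking each option against m^3 / s:
  A. kg/s: ✗ does not match
  B. m²/s: ✗ does not match
  C. m³/s: ✓ matches
  D. m/s: ✗ does not match
  E. m³: ✗ does not match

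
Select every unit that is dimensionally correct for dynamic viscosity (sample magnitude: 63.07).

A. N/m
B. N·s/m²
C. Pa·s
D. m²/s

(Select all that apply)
B, C

dynamic viscosity has SI base units: kg / (m * s)

Checking each option against kg / (m * s):
  A. N/m: ✗ does not match
  B. N·s/m²: ✓ matches
  C. Pa·s: ✓ matches
  D. m²/s: ✗ does not match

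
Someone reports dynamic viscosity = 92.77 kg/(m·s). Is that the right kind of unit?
Yes

dynamic viscosity has SI base units: kg / (m * s)
kg/(m·s) reduces to the same SI base units, so it is a valid unit for dynamic viscosity.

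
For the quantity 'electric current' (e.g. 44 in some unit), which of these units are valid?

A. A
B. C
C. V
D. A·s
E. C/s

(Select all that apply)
A, E

electric current has SI base units: A

Checking each option against A:
  A. A: ✓ matches
  B. C: ✗ does not match
  C. V: ✗ does not match
  D. A·s: ✗ does not match
  E. C/s: ✓ matches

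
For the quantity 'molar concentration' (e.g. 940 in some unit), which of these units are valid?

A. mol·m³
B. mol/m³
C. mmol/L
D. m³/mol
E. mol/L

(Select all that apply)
B, C, E

molar concentration has SI base units: mol / m^3

Checking each option against mol / m^3:
  A. mol·m³: ✗ does not match
  B. mol/m³: ✓ matches
  C. mmol/L: ✓ matches
  D. m³/mol: ✗ does not match
  E. mol/L: ✓ matches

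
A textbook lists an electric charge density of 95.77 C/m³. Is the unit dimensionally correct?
Yes

electric charge density has SI base units: A * s / m^3
C/m³ reduces to the same SI base units, so it is a valid unit for electric charge density.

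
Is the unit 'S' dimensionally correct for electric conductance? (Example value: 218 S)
Yes

electric conductance has SI base units: A^2 * s^3 / (kg * m^2)
S reduces to the same SI base units, so it is a valid unit for electric conductance.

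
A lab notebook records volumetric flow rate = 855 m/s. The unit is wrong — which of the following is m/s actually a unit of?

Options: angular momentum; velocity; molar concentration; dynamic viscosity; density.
velocity

volumetric flow rate should have units dimensionally equivalent to m^3 / s (e.g. m³/s).
The given unit 'm/s' reduces to m / s. Of the listed options, that is the dimensionality of velocity.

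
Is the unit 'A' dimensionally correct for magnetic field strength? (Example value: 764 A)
No

magnetic field strength has SI base units: A / m
A does NOT reduce to A / m; a valid unit for magnetic field strength would be e.g. A/m.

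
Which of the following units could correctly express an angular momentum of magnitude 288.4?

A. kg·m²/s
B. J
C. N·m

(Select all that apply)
A

angular momentum has SI base units: kg * m^2 / s

Checking each option against kg * m^2 / s:
  A. kg·m²/s: ✓ matches
  B. J: ✗ does not match
  C. N·m: ✗ does not match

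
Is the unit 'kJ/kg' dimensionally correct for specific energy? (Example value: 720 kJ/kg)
Yes

specific energy has SI base units: m^2 / s^2
kJ/kg reduces to the same SI base units, so it is a valid unit for specific energy.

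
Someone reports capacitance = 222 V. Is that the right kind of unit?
No

capacitance has SI base units: A^2 * s^4 / (kg * m^2)
V does NOT reduce to A^2 * s^4 / (kg * m^2); a valid unit for capacitance would be e.g. F.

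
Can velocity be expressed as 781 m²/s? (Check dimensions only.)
No

velocity has SI base units: m / s
m²/s does NOT reduce to m / s; a valid unit for velocity would be e.g. m/s.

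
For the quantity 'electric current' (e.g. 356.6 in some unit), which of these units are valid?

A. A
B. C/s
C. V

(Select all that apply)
A, B

electric current has SI base units: A

Checking each option against A:
  A. A: ✓ matches
  B. C/s: ✓ matches
  C. V: ✗ does not match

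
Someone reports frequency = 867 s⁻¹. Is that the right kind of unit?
Yes

frequency has SI base units: 1 / s
s⁻¹ reduces to the same SI base units, so it is a valid unit for frequency.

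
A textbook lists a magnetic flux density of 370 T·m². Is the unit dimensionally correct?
No

magnetic flux density has SI base units: kg / (A * s^2)
T·m² does NOT reduce to kg / (A * s^2); a valid unit for magnetic flux density would be e.g. T.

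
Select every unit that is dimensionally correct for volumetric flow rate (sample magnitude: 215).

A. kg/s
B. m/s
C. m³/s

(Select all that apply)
C

volumetric flow rate has SI base units: m^3 / s

Checking each option against m^3 / s:
  A. kg/s: ✗ does not match
  B. m/s: ✗ does not match
  C. m³/s: ✓ matches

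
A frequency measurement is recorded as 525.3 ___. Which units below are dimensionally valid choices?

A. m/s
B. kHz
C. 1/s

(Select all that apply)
B, C

frequency has SI base units: 1 / s

Checking each option against 1 / s:
  A. m/s: ✗ does not match
  B. kHz: ✓ matches
  C. 1/s: ✓ matches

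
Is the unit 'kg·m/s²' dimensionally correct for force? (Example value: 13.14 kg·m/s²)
Yes

force has SI base units: kg * m / s^2
kg·m/s² reduces to the same SI base units, so it is a valid unit for force.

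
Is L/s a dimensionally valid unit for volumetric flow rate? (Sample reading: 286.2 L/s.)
Yes

volumetric flow rate has SI base units: m^3 / s
L/s reduces to the same SI base units, so it is a valid unit for volumetric flow rate.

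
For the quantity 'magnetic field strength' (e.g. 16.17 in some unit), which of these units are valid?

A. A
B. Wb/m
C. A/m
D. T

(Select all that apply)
C

magnetic field strength has SI base units: A / m

Checking each option against A / m:
  A. A: ✗ does not match
  B. Wb/m: ✗ does not match
  C. A/m: ✓ matches
  D. T: ✗ does not match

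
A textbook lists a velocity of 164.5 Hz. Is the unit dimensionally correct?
No

velocity has SI base units: m / s
Hz does NOT reduce to m / s; a valid unit for velocity would be e.g. m/s.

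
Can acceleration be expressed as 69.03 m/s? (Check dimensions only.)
No

acceleration has SI base units: m / s^2
m/s does NOT reduce to m / s^2; a valid unit for acceleration would be e.g. m/s².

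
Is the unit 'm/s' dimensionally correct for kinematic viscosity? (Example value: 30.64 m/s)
No

kinematic viscosity has SI base units: m^2 / s
m/s does NOT reduce to m^2 / s; a valid unit for kinematic viscosity would be e.g. m²/s.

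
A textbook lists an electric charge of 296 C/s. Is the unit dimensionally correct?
No

electric charge has SI base units: A * s
C/s does NOT reduce to A * s; a valid unit for electric charge would be e.g. C.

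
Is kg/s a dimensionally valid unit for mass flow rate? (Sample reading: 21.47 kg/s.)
Yes

mass flow rate has SI base units: kg / s
kg/s reduces to the same SI base units, so it is a valid unit for mass flow rate.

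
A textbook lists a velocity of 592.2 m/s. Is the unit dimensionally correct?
Yes

velocity has SI base units: m / s
m/s reduces to the same SI base units, so it is a valid unit for velocity.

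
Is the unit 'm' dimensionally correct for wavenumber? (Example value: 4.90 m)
No

wavenumber has SI base units: 1 / m
m does NOT reduce to 1 / m; a valid unit for wavenumber would be e.g. 1/m.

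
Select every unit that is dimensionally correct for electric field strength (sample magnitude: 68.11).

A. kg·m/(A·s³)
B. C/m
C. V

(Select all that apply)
A

electric field strength has SI base units: kg * m / (A * s^3)

Checking each option against kg * m / (A * s^3):
  A. kg·m/(A·s³): ✓ matches
  B. C/m: ✗ does not match
  C. V: ✗ does not match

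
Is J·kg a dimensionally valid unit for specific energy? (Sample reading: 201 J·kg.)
No

specific energy has SI base units: m^2 / s^2
J·kg does NOT reduce to m^2 / s^2; a valid unit for specific energy would be e.g. J/kg.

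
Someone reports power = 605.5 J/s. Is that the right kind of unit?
Yes

power has SI base units: kg * m^2 / s^3
J/s reduces to the same SI base units, so it is a valid unit for power.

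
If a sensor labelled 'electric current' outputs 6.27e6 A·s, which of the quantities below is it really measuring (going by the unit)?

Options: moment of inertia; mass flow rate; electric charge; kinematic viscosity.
electric charge

electric current should have units dimensionally equivalent to A (e.g. A).
The given unit 'A·s' reduces to A * s. Of the listed options, that is the dimensionality of electric charge.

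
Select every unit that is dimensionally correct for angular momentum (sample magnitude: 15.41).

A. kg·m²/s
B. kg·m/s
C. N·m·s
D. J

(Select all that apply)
A, C

angular momentum has SI base units: kg * m^2 / s

Checking each option against kg * m^2 / s:
  A. kg·m²/s: ✓ matches
  B. kg·m/s: ✗ does not match
  C. N·m·s: ✓ matches
  D. J: ✗ does not match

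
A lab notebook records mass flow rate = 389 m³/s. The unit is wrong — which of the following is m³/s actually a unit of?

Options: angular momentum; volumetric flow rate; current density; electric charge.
volumetric flow rate

mass flow rate should have units dimensionally equivalent to kg / s (e.g. kg/s).
The given unit 'm³/s' reduces to m^3 / s. Of the listed options, that is the dimensionality of volumetric flow rate.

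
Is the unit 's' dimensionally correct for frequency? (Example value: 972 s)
No

frequency has SI base units: 1 / s
s does NOT reduce to 1 / s; a valid unit for frequency would be e.g. Hz.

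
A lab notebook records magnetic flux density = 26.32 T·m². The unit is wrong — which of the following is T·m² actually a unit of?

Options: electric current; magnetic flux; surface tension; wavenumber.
magnetic flux

magnetic flux density should have units dimensionally equivalent to kg / (A * s^2) (e.g. T).
The given unit 'T·m²' reduces to kg * m^2 / (A * s^2). Of the listed options, that is the dimensionality of magnetic flux.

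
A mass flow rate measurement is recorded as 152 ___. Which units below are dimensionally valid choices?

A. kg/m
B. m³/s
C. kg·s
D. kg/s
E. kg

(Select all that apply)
D

mass flow rate has SI base units: kg / s

Checking each option against kg / s:
  A. kg/m: ✗ does not match
  B. m³/s: ✗ does not match
  C. kg·s: ✗ does not match
  D. kg/s: ✓ matches
  E. kg: ✗ does not match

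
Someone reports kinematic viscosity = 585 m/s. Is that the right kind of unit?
No

kinematic viscosity has SI base units: m^2 / s
m/s does NOT reduce to m^2 / s; a valid unit for kinematic viscosity would be e.g. m²/s.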